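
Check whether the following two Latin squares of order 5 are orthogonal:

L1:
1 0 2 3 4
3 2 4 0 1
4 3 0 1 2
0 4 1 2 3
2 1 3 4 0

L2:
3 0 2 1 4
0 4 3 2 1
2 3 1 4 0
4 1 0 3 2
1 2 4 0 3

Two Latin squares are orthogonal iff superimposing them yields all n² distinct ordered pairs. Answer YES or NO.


Form the n² = 25 superimposed pairs (L1[i][j], L2[i][j]), row by row (rows and columns indexed from 0):
row 0: (1,3) (0,0) (2,2) (3,1) (4,4)
row 1: (3,0) (2,4) (4,3) (0,2) (1,1)
row 2: (4,2) (3,3) (0,1) (1,4) (2,0)
row 3: (0,4) (4,1) (1,0) (2,3) (3,2)
row 4: (2,1) (1,2) (3,4) (4,0) (0,3)
Orthogonality requires all 25 pairs distinct.
Check by first coordinate: for each symbol s of L1, list the L2 entries in the n cells where L1 = s; they must all differ.
  L1 = 0: L2 entries (in reading order) 0, 2, 1, 4, 3 — all 5 distinct ✓
  L1 = 1: L2 entries (in reading order) 3, 1, 4, 0, 2 — all 5 distinct ✓
  L1 = 2: L2 entries (in reading order) 2, 4, 0, 3, 1 — all 5 distinct ✓
  L1 = 3: L2 entries (in reading order) 1, 0, 3, 2, 4 — all 5 distinct ✓
  L1 = 4: L2 entries (in reading order) 4, 3, 2, 1, 0 — all 5 distinct ✓
Every symbol of L1 meets every symbol of L2 exactly once, so all 25 pairs are distinct (25 of 25).
Conclusion: YES.

YES


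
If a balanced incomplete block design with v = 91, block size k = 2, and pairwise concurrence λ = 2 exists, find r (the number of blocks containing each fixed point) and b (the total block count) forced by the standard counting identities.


Any 2-(v, k, λ) BIBD satisfies two necessary conditions:
  (i)  Each point sits in r blocks, and counting incidences through any fixed point gives r(k − 1) = λ(v − 1), so r = λ(v − 1)/(k − 1).
  (ii) Total incidences bk = vr, so b = vr/k.
Step 1: r = λ(v − 1)/(k − 1) = 2·(91 − 1)/(2 − 1) = 2·90/1 = 180/1 = 180.
Step 2: b = vr/k = 91·180/2 = 16380/2 = 8190.
Check integrality: r = 180 ∈ Z ✓, b = 8190 ∈ Z ✓.
(These identities are necessary conditions: they determine r and b for any design with these parameters, but do not by themselves prove that one exists.)

r = 180, b = 8190.


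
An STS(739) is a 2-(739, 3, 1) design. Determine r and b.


An STS(v) is a 2-(v, 3, 1) BIBD: block size k = 3, λ = 1.
Replication: r(k − 1) = λ(v − 1) ⇒ r·2 = 739 − 1 = 738 ⇒ r = 369.
Block count: b = v(v − 1)/6 = 739·738/6 = 545382/6 = 90897.

r = 369, b = 90897.


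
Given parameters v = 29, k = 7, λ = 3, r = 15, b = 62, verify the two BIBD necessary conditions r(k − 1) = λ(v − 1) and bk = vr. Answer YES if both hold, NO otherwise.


Condition (i): r(k − 1) = 15·6 = 90; λ(v − 1) = 3·28 = 84. Match? NO.
Condition (ii): bk = 62·7 = 434; vr = 29·15 = 435. Match? NO.
Both conditions hold? NO.

NO


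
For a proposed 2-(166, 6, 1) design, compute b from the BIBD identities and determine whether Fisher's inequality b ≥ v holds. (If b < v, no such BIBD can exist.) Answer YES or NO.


r = λ(v − 1)/(k − 1) = 1·165/5 = 33.
b = vr/k = 166·33/6 = 913.
Fisher's inequality: b ≥ v ⇔ 913 ≥ 166? YES.

YES


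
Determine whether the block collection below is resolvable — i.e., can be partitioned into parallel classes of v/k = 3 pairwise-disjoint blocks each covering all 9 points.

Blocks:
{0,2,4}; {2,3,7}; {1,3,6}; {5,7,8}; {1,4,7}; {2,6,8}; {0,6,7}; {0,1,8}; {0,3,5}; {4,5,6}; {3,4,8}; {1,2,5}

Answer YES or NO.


v = 9, block size k = 3, number of blocks = 12.
For resolvability, blocks must partition into parallel classes of size v/k = 3.
Total blocks must therefore be a multiple of 3: 12 = 3·4 + 0 ⇒ divisible ✓.
Greedy packing gives 4 candidate class(es). Each should be a full parallel class (size 3, covers all 9 points).
  Class 1 (3 blocks): {0,2,4}; {1,3,6}; {5,7,8}. Points covered: [0, 1, 2, 3, 4, 5, 6, 7, 8].
  Class 2 (3 blocks): {2,3,7}; {0,1,8}; {4,5,6}. Points covered: [0, 1, 2, 3, 4, 5, 6, 7, 8].
  Class 3 (3 blocks): {1,4,7}; {2,6,8}; {0,3,5}. Points covered: [0, 1, 2, 3, 4, 5, 6, 7, 8].
  Class 4 (3 blocks): {0,6,7}; {3,4,8}; {1,2,5}. Points covered: [0, 1, 2, 3, 4, 5, 6, 7, 8].
All classes full (size 3)? YES. All classes cover every point? YES.
Resolvable? YES.

YES


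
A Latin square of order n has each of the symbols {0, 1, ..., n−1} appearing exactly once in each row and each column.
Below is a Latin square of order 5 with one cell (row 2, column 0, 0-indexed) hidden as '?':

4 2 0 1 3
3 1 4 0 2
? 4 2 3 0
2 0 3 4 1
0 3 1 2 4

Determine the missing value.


Row 2 contains symbols [0, 2, 3, 4] — missing [1].
Column 0 contains symbols [0, 2, 3, 4] — missing [1].
The missing symbol must appear in both missing sets; intersection = [1].
Therefore the hidden value is 1.

Missing value = 1.


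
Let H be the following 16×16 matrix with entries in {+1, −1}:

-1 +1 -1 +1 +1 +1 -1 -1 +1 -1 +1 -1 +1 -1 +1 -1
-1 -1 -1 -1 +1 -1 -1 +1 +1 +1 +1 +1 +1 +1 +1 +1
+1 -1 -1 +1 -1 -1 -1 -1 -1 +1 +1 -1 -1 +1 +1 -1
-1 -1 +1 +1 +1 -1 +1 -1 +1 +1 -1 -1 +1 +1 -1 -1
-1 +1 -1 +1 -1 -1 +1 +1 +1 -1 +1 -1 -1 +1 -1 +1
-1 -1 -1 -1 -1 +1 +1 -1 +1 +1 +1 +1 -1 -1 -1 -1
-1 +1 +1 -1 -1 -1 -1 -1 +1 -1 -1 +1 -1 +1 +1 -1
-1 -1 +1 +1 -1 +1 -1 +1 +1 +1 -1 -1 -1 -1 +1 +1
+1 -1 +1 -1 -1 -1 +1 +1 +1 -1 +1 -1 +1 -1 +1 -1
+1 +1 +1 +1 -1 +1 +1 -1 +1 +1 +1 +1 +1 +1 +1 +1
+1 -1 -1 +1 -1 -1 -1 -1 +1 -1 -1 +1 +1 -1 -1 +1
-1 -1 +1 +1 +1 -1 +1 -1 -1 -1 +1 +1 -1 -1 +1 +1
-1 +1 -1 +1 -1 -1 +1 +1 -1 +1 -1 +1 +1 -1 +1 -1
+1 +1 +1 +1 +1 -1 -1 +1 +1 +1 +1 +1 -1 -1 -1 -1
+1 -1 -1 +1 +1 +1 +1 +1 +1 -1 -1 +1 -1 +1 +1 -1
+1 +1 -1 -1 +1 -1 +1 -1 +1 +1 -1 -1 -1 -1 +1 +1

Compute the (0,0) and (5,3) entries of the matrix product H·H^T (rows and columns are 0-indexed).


Row 0 of H: [-1, 1, -1, 1, 1, 1, -1, -1, 1, -1, 1, -1, 1, -1, 1, -1].
Row 3 of H: [-1, -1, 1, 1, 1, -1, 1, -1, 1, 1, -1, -1, 1, 1, -1, -1].
Row 5 of H: [-1, -1, -1, -1, -1, 1, 1, -1, 1, 1, 1, 1, -1, -1, -1, -1].
(H·H^T)[0][0] = Σ_j H[0][j]·H[0][j] = (-1)² + (1)² + (-1)² + (1)² + (1)² + (1)² + (-1)² + (-1)² + (1)² + (-1)² + (1)² + (-1)² + (1)² + (-1)² + (1)² + (-1)² = 1 + 1 + 1 + 1 + 1 + 1 + 1 + 1 + 1 + 1 + 1 + 1 + 1 + 1 + 1 + 1 = 16.
(H·H^T)[5][3] = Σ_j H[5][j]·H[3][j] = (-1)·(-1) + (-1)·(-1) + (-1)·(1) + (-1)·(1) + (-1)·(1) + (1)·(-1) + (1)·(1) + (-1)·(-1) + (1)·(1) + (1)·(1) + (1)·(-1) + (1)·(-1) + (-1)·(1) + (-1)·(1) + (-1)·(-1) + (-1)·(-1) = 1 + 1 + -1 + -1 + -1 + -1 + 1 + 1 + 1 + 1 + -1 + -1 + -1 + -1 + 1 + 1 = 0.
So rows 5 and 3 are orthogonal; the diagonal entry equals n = 16.

(0,0) entry = 16; (5,3) entry = 0.


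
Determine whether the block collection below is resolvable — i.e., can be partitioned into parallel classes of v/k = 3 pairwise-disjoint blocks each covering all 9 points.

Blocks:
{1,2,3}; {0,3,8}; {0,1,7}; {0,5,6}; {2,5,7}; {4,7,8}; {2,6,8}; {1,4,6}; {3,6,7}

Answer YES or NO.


v = 9, block size k = 3, number of blocks = 9.
For resolvability, blocks must partition into parallel classes of size v/k = 3.
Total blocks must therefore be a multiple of 3: 9 = 3·3 + 0 ⇒ divisible ✓.
Consider block {0,1,7}. The only other block(s) in the collection disjoint from it are {2,6,8} — just 1 block(s). Any parallel class containing {0,1,7} would need 2 other blocks each disjoint from it, so no parallel class of size 3 can contain {0,1,7}.
Since every block must belong to some parallel class in a resolution, the collection cannot be partitioned into parallel classes.
Resolvable? NO.

NO


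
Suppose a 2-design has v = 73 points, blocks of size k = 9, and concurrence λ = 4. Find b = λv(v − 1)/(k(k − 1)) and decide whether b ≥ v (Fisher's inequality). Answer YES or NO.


b = λv(v − 1)/(k(k − 1)) = 4·73·72/(9·8) = 21024/72 = 292.
Compare with v = 73: b ≥ v, so Fisher's inequality holds.

YES


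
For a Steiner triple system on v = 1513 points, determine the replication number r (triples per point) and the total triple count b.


An STS(v) is a 2-(v, 3, 1) BIBD: block size k = 3, λ = 1.
Replication: r(k − 1) = λ(v − 1) ⇒ r·2 = 1513 − 1 = 1512 ⇒ r = 756.
Block count: b = v(v − 1)/6 = 1513·1512/6 = 2287656/6 = 381276.

r = 756, b = 381276.


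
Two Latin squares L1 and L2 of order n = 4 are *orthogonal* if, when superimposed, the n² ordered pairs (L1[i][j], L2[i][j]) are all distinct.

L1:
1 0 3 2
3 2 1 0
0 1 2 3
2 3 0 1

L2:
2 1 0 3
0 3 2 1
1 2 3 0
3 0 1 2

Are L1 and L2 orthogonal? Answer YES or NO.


Form the n² = 16 superimposed pairs (L1[i][j], L2[i][j]), row by row (rows and columns indexed from 0):
row 0: (1,2) (0,1) (3,0) (2,3)
row 1: (3,0) (2,3) (1,2) (0,1)
row 2: (0,1) (1,2) (2,3) (3,0)
row 3: (2,3) (3,0) (0,1) (1,2)
Orthogonality requires all 16 pairs distinct.
But the pair (3,0) repeats: cell (0,2) has L1 = 3, L2 = 0, and cell (1,0) has L1 = 3, L2 = 0.
A repeated pair means some other pair never occurs (only 4 distinct pairs out of 16), so the squares are not orthogonal.
Conclusion: NO.

NO


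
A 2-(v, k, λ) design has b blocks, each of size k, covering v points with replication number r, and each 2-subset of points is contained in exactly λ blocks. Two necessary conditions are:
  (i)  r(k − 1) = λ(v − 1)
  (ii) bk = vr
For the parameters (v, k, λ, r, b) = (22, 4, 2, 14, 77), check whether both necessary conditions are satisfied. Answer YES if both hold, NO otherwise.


Condition (i): r(k − 1) = 14·3 = 42; λ(v − 1) = 2·21 = 42. Match? YES.
Condition (ii): bk = 77·4 = 308; vr = 22·14 = 308. Match? YES.
Both conditions hold? YES.

YES


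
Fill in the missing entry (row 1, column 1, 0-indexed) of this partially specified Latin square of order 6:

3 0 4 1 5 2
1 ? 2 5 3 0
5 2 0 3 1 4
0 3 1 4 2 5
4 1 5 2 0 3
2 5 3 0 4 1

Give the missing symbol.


Row 1 contains symbols [0, 1, 2, 3, 5] — missing [4].
Column 1 contains symbols [0, 1, 2, 3, 5] — missing [4].
The missing symbol must appear in both missing sets; intersection = [4].
Therefore the hidden value is 4.

Missing value = 4.


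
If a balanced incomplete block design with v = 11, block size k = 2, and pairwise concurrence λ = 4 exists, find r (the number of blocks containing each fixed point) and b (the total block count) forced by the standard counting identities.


Any 2-(v, k, λ) BIBD satisfies two necessary conditions:
  (i)  Each point sits in r blocks, and counting incidences through any fixed point gives r(k − 1) = λ(v − 1), so r = λ(v − 1)/(k − 1).
  (ii) Total incidences bk = vr, so b = vr/k.
Step 1: r = λ(v − 1)/(k − 1) = 4·(11 − 1)/(2 − 1) = 4·10/1 = 40/1 = 40.
Step 2: b = vr/k = 11·40/2 = 440/2 = 220.
Check integrality: r = 40 ∈ Z ✓, b = 220 ∈ Z ✓.
(These identities are necessary conditions: they determine r and b for any design with these parameters, but do not by themselves prove that one exists.)

r = 40, b = 220.


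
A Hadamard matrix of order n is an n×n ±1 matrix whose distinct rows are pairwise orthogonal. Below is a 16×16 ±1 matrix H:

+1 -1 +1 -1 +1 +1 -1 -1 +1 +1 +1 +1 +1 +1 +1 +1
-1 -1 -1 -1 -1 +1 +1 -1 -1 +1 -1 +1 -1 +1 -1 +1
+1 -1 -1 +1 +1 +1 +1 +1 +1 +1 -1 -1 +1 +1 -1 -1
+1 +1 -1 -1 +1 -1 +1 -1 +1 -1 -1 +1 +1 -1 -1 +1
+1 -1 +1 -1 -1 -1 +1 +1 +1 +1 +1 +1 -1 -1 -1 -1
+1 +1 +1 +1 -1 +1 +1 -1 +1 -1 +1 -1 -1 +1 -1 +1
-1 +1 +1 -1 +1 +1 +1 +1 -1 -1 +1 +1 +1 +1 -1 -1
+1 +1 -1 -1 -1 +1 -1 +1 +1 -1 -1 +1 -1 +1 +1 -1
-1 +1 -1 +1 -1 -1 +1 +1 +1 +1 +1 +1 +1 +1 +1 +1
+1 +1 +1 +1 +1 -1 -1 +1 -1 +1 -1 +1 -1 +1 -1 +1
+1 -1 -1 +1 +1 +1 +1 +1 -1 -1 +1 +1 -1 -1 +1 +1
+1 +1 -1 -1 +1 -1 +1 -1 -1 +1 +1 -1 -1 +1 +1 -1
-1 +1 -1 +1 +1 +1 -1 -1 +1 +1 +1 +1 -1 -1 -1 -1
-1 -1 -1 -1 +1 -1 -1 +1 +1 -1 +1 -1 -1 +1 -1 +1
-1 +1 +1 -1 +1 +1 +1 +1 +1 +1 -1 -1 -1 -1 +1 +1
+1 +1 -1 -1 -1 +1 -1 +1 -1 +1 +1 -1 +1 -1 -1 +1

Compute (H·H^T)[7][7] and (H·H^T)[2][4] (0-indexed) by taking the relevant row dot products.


Row 2 of H: [1, -1, -1, 1, 1, 1, 1, 1, 1, 1, -1, -1, 1, 1, -1, -1].
Row 4 of H: [1, -1, 1, -1, -1, -1, 1, 1, 1, 1, 1, 1, -1, -1, -1, -1].
Row 7 of H: [1, 1, -1, -1, -1, 1, -1, 1, 1, -1, -1, 1, -1, 1, 1, -1].
(H·H^T)[7][7] = Σ_j H[7][j]·H[7][j] = (1)² + (1)² + (-1)² + (-1)² + (-1)² + (1)² + (-1)² + (1)² + (1)² + (-1)² + (-1)² + (1)² + (-1)² + (1)² + (1)² + (-1)² = 1 + 1 + 1 + 1 + 1 + 1 + 1 + 1 + 1 + 1 + 1 + 1 + 1 + 1 + 1 + 1 = 16.
(H·H^T)[2][4] = Σ_j H[2][j]·H[4][j] = (1)·(1) + (-1)·(-1) + (-1)·(1) + (1)·(-1) + (1)·(-1) + (1)·(-1) + (1)·(1) + (1)·(1) + (1)·(1) + (1)·(1) + (-1)·(1) + (-1)·(1) + (1)·(-1) + (1)·(-1) + (-1)·(-1) + (-1)·(-1) = 1 + 1 + -1 + -1 + -1 + -1 + 1 + 1 + 1 + 1 + -1 + -1 + -1 + -1 + 1 + 1 = 0.
So rows 2 and 4 are orthogonal; the diagonal entry equals n = 16.

(7,7) entry = 16; (2,4) entry = 0.


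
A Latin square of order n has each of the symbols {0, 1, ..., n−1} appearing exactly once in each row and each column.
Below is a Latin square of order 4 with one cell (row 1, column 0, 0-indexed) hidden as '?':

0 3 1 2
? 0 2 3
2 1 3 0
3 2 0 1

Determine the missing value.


Row 1 contains symbols [0, 2, 3] — missing [1].
Column 0 contains symbols [0, 2, 3] — missing [1].
The missing symbol must appear in both missing sets; intersection = [1].
Therefore the hidden value is 1.

Missing value = 1.


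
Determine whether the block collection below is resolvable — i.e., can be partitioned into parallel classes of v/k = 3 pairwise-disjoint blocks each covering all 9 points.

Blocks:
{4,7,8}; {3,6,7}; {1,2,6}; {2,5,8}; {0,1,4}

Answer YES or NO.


v = 9, block size k = 3, number of blocks = 5.
For resolvability, blocks must partition into parallel classes of size v/k = 3.
Total blocks must therefore be a multiple of 3: 5 = 3·1 + 2 ⇒ not divisible ✗.
Resolvable? NO.

NO


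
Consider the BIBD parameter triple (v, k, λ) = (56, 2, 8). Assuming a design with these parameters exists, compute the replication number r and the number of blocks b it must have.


Any 2-(v, k, λ) BIBD satisfies two necessary conditions:
  (i)  Each point sits in r blocks, and counting incidences through any fixed point gives r(k − 1) = λ(v − 1), so r = λ(v − 1)/(k − 1).
  (ii) Total incidences bk = vr, so b = vr/k.
Step 1: r = λ(v − 1)/(k − 1) = 8·(56 − 1)/(2 − 1) = 8·55/1 = 440/1 = 440.
Step 2: b = vr/k = 56·440/2 = 24640/2 = 12320.
Check integrality: r = 440 ∈ Z ✓, b = 12320 ∈ Z ✓.
(These identities are necessary conditions: they determine r and b for any design with these parameters, but do not by themselves prove that one exists.)

r = 440, b = 12320.


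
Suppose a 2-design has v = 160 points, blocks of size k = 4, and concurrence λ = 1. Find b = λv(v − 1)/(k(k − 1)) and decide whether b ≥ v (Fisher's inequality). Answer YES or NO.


b = λv(v − 1)/(k(k − 1)) = 1·160·159/(4·3) = 25440/12 = 2120.
Compare with v = 160: b ≥ v, so Fisher's inequality holds.

YES


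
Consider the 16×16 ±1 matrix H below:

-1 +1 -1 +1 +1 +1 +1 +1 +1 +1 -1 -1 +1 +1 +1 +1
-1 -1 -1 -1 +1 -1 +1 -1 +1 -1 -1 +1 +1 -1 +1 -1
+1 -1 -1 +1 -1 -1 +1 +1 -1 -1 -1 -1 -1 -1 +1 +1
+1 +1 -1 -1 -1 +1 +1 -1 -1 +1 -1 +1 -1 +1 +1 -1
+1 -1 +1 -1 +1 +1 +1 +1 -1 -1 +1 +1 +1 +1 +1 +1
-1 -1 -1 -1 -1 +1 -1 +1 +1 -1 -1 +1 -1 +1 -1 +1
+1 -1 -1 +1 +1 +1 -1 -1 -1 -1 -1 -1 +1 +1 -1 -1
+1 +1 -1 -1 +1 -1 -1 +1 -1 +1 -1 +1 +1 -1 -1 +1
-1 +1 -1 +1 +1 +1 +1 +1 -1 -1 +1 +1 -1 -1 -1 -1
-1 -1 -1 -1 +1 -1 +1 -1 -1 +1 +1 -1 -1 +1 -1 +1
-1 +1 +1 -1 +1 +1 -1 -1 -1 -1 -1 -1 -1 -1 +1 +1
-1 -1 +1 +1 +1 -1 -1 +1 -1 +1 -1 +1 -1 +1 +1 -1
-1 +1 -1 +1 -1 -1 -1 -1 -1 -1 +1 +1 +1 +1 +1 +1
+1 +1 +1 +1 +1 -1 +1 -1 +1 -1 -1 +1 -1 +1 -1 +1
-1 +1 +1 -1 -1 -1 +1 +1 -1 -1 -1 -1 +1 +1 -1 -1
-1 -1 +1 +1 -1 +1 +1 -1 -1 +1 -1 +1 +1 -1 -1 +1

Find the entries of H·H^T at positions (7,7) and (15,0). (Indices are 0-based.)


Row 0 of H: [-1, 1, -1, 1, 1, 1, 1, 1, 1, 1, -1, -1, 1, 1, 1, 1].
Row 7 of H: [1, 1, -1, -1, 1, -1, -1, 1, -1, 1, -1, 1, 1, -1, -1, 1].
Row 15 of H: [-1, -1, 1, 1, -1, 1, 1, -1, -1, 1, -1, 1, 1, -1, -1, 1].
(H·H^T)[7][7] = Σ_j H[7][j]·H[7][j] = (1)² + (1)² + (-1)² + (-1)² + (1)² + (-1)² + (-1)² + (1)² + (-1)² + (1)² + (-1)² + (1)² + (1)² + (-1)² + (-1)² + (1)² = 1 + 1 + 1 + 1 + 1 + 1 + 1 + 1 + 1 + 1 + 1 + 1 + 1 + 1 + 1 + 1 = 16.
(H·H^T)[15][0] = Σ_j H[15][j]·H[0][j] = (-1)·(-1) + (-1)·(1) + (1)·(-1) + (1)·(1) + (-1)·(1) + (1)·(1) + (1)·(1) + (-1)·(1) + (-1)·(1) + (1)·(1) + (-1)·(-1) + (1)·(-1) + (1)·(1) + (-1)·(1) + (-1)·(1) + (1)·(1) = 1 + -1 + -1 + 1 + -1 + 1 + 1 + -1 + -1 + 1 + 1 + -1 + 1 + -1 + -1 + 1 = 0.
So rows 15 and 0 are orthogonal; the diagonal entry equals n = 16.

(7,7) entry = 16; (15,0) entry = 0.


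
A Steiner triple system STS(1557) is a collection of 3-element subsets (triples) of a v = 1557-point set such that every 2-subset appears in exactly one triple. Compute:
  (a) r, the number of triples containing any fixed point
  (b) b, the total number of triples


An STS(v) is a 2-(v, 3, 1) BIBD: block size k = 3, λ = 1.
Replication: r(k − 1) = λ(v − 1) ⇒ r·2 = 1557 − 1 = 1556 ⇒ r = 778.
Block count: b = v(v − 1)/6 = 1557·1556/6 = 2422692/6 = 403782.

r = 778, b = 403782.


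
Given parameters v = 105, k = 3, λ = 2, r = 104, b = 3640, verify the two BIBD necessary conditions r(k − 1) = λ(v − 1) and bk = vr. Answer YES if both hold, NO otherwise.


Condition (i): r(k − 1) = 104·2 = 208; λ(v − 1) = 2·104 = 208. Match? YES.
Condition (ii): bk = 3640·3 = 10920; vr = 105·104 = 10920. Match? YES.
Both conditions hold? YES.

YES


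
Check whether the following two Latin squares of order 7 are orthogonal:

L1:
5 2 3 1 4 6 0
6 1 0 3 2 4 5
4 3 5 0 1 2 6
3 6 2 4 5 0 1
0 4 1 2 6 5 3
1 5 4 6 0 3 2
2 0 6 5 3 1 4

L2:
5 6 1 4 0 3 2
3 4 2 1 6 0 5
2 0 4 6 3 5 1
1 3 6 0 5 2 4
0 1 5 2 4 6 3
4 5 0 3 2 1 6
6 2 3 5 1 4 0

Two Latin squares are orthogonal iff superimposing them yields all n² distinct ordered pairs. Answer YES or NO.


Form the n² = 49 superimposed pairs (L1[i][j], L2[i][j]), row by row (rows and columns indexed from 0):
row 0: (5,5) (2,6) (3,1) (1,4) (4,0) (6,3) (0,2)
row 1: (6,3) (1,4) (0,2) (3,1) (2,6) (4,0) (5,5)
row 2: (4,2) (3,0) (5,4) (0,6) (1,3) (2,5) (6,1)
row 3: (3,1) (6,3) (2,6) (4,0) (5,5) (0,2) (1,4)
row 4: (0,0) (4,1) (1,5) (2,2) (6,4) (5,6) (3,3)
row 5: (1,4) (5,5) (4,0) (6,3) (0,2) (3,1) (2,6)
row 6: (2,6) (0,2) (6,3) (5,5) (3,1) (1,4) (4,0)
Orthogonality requires all 49 pairs distinct.
But the pair (6,3) repeats: cell (0,5) has L1 = 6, L2 = 3, and cell (1,0) has L1 = 6, L2 = 3.
A repeated pair means some other pair never occurs (only 21 distinct pairs out of 49), so the squares are not orthogonal.
Conclusion: NO.

NO


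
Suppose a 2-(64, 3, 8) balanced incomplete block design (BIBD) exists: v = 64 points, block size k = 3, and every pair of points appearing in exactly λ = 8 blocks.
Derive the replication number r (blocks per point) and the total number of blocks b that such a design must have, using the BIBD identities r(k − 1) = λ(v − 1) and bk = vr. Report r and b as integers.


Any 2-(v, k, λ) BIBD satisfies two necessary conditions:
  (i)  Each point sits in r blocks, and counting incidences through any fixed point gives r(k − 1) = λ(v − 1), so r = λ(v − 1)/(k − 1).
  (ii) Total incidences bk = vr, so b = vr/k.
Step 1: r = λ(v − 1)/(k − 1) = 8·(64 − 1)/(3 − 1) = 8·63/2 = 504/2 = 252.
Step 2: b = vr/k = 64·252/3 = 16128/3 = 5376.
Check integrality: r = 252 ∈ Z ✓, b = 5376 ∈ Z ✓.
(These identities are necessary conditions: they determine r and b for any design with these parameters, but do not by themselves prove that one exists.)

r = 252, b = 5376.


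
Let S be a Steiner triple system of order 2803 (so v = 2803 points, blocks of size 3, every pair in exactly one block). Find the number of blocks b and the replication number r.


An STS(v) is a 2-(v, 3, 1) BIBD: block size k = 3, λ = 1.
Replication: r(k − 1) = λ(v − 1) ⇒ r·2 = 2803 − 1 = 2802 ⇒ r = 1401.
Block count: bk = vr ⇒ b·3 = 2803·1401 = 3927003 ⇒ b = 1309001.

r = 1401, b = 1309001.


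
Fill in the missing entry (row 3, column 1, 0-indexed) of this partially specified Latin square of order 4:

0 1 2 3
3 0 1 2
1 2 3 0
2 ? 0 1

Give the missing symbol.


Row 3 contains symbols [0, 1, 2] — missing [3].
Column 1 contains symbols [0, 1, 2] — missing [3].
The missing symbol must appear in both missing sets; intersection = [3].
Therefore the hidden value is 3.

Missing value = 3.


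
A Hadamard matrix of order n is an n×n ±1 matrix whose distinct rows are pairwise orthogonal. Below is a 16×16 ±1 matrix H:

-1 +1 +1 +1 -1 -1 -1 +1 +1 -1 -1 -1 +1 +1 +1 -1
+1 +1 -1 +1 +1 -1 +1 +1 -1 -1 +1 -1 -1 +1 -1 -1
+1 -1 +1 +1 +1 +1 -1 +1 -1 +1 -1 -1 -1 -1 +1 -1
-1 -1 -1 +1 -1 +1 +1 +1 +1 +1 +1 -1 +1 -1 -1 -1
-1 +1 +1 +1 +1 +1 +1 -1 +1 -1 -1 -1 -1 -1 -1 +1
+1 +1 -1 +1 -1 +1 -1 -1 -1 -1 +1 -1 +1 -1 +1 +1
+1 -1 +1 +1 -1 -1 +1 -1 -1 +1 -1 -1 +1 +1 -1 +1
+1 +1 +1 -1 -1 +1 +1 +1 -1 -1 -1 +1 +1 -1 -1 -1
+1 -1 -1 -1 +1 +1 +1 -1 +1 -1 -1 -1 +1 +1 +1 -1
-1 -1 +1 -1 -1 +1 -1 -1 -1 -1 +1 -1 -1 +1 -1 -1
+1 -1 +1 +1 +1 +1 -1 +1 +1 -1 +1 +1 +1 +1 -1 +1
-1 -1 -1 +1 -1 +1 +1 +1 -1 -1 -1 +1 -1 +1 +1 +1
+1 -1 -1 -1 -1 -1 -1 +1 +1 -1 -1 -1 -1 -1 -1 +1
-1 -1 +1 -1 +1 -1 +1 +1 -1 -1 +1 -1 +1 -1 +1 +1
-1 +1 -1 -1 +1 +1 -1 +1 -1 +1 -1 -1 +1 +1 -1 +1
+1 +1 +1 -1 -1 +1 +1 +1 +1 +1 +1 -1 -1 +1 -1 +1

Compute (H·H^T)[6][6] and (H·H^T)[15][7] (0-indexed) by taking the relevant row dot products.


Row 6 of H: [1, -1, 1, 1, -1, -1, 1, -1, -1, 1, -1, -1, 1, 1, -1, 1].
Row 7 of H: [1, 1, 1, -1, -1, 1, 1, 1, -1, -1, -1, 1, 1, -1, -1, -1].
Row 15 of H: [1, 1, 1, -1, -1, 1, 1, 1, 1, 1, 1, -1, -1, 1, -1, 1].
(H·H^T)[6][6] = Σ_j H[6][j]·H[6][j] = (1)² + (-1)² + (1)² + (1)² + (-1)² + (-1)² + (1)² + (-1)² + (-1)² + (1)² + (-1)² + (-1)² + (1)² + (1)² + (-1)² + (1)² = 1 + 1 + 1 + 1 + 1 + 1 + 1 + 1 + 1 + 1 + 1 + 1 + 1 + 1 + 1 + 1 = 16.
(H·H^T)[15][7] = Σ_j H[15][j]·H[7][j] = (1)·(1) + (1)·(1) + (1)·(1) + (-1)·(-1) + (-1)·(-1) + (1)·(1) + (1)·(1) + (1)·(1) + (1)·(-1) + (1)·(-1) + (1)·(-1) + (-1)·(1) + (-1)·(1) + (1)·(-1) + (-1)·(-1) + (1)·(-1) = 1 + 1 + 1 + 1 + 1 + 1 + 1 + 1 + -1 + -1 + -1 + -1 + -1 + -1 + 1 + -1 = 2.
Rows 15 and 7 are not orthogonal (dot product = 2 ≠ 0), so H is not a Hadamard matrix.

(6,6) entry = 16; (15,7) entry = 2.


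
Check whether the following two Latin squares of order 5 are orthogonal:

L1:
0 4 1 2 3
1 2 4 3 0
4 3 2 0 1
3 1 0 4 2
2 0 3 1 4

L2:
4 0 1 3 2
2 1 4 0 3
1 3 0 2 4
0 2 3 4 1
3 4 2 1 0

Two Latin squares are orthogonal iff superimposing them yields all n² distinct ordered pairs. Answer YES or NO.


Form the n² = 25 superimposed pairs (L1[i][j], L2[i][j]), row by row (rows and columns indexed from 0):
row 0: (0,4) (4,0) (1,1) (2,3) (3,2)
row 1: (1,2) (2,1) (4,4) (3,0) (0,3)
row 2: (4,1) (3,3) (2,0) (0,2) (1,4)
row 3: (3,0) (1,2) (0,3) (4,4) (2,1)
row 4: (2,3) (0,4) (3,2) (1,1) (4,0)
Orthogonality requires all 25 pairs distinct.
But the pair (3,0) repeats: cell (1,3) has L1 = 3, L2 = 0, and cell (3,0) has L1 = 3, L2 = 0.
A repeated pair means some other pair never occurs (only 15 distinct pairs out of 25), so the squares are not orthogonal.
Conclusion: NO.

NO


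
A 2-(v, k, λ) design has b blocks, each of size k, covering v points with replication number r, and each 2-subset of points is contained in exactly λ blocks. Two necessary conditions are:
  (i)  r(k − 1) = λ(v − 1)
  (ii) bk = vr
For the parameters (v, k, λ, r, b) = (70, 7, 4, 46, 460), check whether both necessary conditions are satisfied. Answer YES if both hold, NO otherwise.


Condition (i): r(k − 1) = 46·6 = 276; λ(v − 1) = 4·69 = 276. Match? YES.
Condition (ii): bk = 460·7 = 3220; vr = 70·46 = 3220. Match? YES.
Both conditions hold? YES.

YES


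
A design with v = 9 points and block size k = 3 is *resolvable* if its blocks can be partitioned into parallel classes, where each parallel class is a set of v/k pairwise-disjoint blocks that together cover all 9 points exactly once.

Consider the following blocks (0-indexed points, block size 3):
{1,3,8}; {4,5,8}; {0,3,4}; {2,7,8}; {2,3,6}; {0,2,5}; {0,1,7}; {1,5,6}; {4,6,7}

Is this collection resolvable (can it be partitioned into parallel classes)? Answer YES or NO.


v = 9, block size k = 3, number of blocks = 9.
For resolvability, blocks must partition into parallel classes of size v/k = 3.
Total blocks must therefore be a multiple of 3: 9 = 3·3 + 0 ⇒ divisible ✓.
Greedy packing gives 3 candidate class(es). Each should be a full parallel class (size 3, covers all 9 points).
  Class 1 (3 blocks): {1,3,8}; {0,2,5}; {4,6,7}. Points covered: [0, 1, 2, 3, 4, 5, 6, 7, 8].
  Class 2 (3 blocks): {4,5,8}; {2,3,6}; {0,1,7}. Points covered: [0, 1, 2, 3, 4, 5, 6, 7, 8].
  Class 3 (3 blocks): {0,3,4}; {2,7,8}; {1,5,6}. Points covered: [0, 1, 2, 3, 4, 5, 6, 7, 8].
All classes full (size 3)? YES. All classes cover every point? YES.
Resolvable? YES.

YES


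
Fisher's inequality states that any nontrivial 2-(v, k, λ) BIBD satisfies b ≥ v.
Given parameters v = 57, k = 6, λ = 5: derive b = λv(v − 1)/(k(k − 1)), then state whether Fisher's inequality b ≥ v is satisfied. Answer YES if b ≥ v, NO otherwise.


b = λv(v − 1)/(k(k − 1)) = 5·57·56/(6·5) = 15960/30 = 532.
Compare with v = 57: b ≥ v, so Fisher's inequality holds.

YES


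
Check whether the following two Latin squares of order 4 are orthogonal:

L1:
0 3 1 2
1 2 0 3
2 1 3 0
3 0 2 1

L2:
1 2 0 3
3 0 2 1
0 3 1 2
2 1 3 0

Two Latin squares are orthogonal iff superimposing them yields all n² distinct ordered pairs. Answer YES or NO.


Form the n² = 16 superimposed pairs (L1[i][j], L2[i][j]), row by row (rows and columns indexed from 0):
row 0: (0,1) (3,2) (1,0) (2,3)
row 1: (1,3) (2,0) (0,2) (3,1)
row 2: (2,0) (1,3) (3,1) (0,2)
row 3: (3,2) (0,1) (2,3) (1,0)
Orthogonality requires all 16 pairs distinct.
But the pair (2,0) repeats: cell (1,1) has L1 = 2, L2 = 0, and cell (2,0) has L1 = 2, L2 = 0.
A repeated pair means some other pair never occurs (only 8 distinct pairs out of 16), so the squares are not orthogonal.
Conclusion: NO.

NO


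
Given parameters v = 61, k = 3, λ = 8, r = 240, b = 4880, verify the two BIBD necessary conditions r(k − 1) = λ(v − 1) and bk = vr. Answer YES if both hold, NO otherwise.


Condition (i): r(k − 1) = 240·2 = 480; λ(v − 1) = 8·60 = 480. Match? YES.
Condition (ii): bk = 4880·3 = 14640; vr = 61·240 = 14640. Match? YES.
Both conditions hold? YES.

YES


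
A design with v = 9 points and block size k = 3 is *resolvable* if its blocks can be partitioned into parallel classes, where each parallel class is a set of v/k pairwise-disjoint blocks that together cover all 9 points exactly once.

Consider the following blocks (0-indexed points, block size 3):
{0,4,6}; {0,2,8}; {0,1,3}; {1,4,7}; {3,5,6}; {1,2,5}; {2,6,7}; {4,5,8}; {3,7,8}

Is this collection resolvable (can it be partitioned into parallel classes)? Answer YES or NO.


v = 9, block size k = 3, number of blocks = 9.
For resolvability, blocks must partition into parallel classes of size v/k = 3.
Total blocks must therefore be a multiple of 3: 9 = 3·3 + 0 ⇒ divisible ✓.
Greedy packing gives 3 candidate class(es). Each should be a full parallel class (size 3, covers all 9 points).
  Class 1 (3 blocks): {0,4,6}; {1,2,5}; {3,7,8}. Points covered: [0, 1, 2, 3, 4, 5, 6, 7, 8].
  Class 2 (3 blocks): {0,2,8}; {1,4,7}; {3,5,6}. Points covered: [0, 1, 2, 3, 4, 5, 6, 7, 8].
  Class 3 (3 blocks): {0,1,3}; {2,6,7}; {4,5,8}. Points covered: [0, 1, 2, 3, 4, 5, 6, 7, 8].
All classes full (size 3)? YES. All classes cover every point? YES.
Resolvable? YES.

YES


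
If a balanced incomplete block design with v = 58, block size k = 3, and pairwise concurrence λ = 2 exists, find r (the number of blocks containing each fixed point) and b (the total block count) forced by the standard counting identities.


Any 2-(v, k, λ) BIBD satisfies two necessary conditions:
  (i)  Each point sits in r blocks, and counting incidences through any fixed point gives r(k − 1) = λ(v − 1), so r = λ(v − 1)/(k − 1).
  (ii) Total incidences bk = vr, so b = vr/k.
Step 1: r = λ(v − 1)/(k − 1) = 2·(58 − 1)/(3 − 1) = 2·57/2 = 114/2 = 57.
Step 2: b = vr/k = 58·57/3 = 3306/3 = 1102.
Check integrality: r = 57 ∈ Z ✓, b = 1102 ∈ Z ✓.
(These identities are necessary conditions: they determine r and b for any design with these parameters, but do not by themselves prove that one exists.)

r = 57, b = 1102.


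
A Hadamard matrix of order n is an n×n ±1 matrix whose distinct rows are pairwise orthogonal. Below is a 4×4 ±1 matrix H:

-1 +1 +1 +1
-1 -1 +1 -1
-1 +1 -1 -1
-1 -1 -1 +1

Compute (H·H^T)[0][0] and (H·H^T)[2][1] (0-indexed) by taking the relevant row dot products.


Row 0 of H: [-1, 1, 1, 1].
Row 1 of H: [-1, -1, 1, -1].
Row 2 of H: [-1, 1, -1, -1].
(H·H^T)[0][0] = Σ_j H[0][j]·H[0][j] = (-1)² + (1)² + (1)² + (1)² = 1 + 1 + 1 + 1 = 4.
(H·H^T)[2][1] = Σ_j H[2][j]·H[1][j] = (-1)·(-1) + (1)·(-1) + (-1)·(1) + (-1)·(-1) = 1 + -1 + -1 + 1 = 0.
So rows 2 and 1 are orthogonal; the diagonal entry equals n = 4.

(0,0) entry = 4; (2,1) entry = 0.


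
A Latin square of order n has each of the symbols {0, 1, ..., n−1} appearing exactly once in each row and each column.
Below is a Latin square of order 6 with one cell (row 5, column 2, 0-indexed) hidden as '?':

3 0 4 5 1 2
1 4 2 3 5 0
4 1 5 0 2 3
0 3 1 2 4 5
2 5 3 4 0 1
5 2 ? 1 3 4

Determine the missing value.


Row 5 contains symbols [1, 2, 3, 4, 5] — missing [0].
Column 2 contains symbols [1, 2, 3, 4, 5] — missing [0].
The missing symbol must appear in both missing sets; intersection = [0].
Therefore the hidden value is 0.

Missing value = 0.


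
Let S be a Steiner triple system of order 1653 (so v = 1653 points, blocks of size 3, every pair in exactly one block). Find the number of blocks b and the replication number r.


An STS(v) is a 2-(v, 3, 1) BIBD: block size k = 3, λ = 1.
Replication: r(k − 1) = λ(v − 1) ⇒ r·2 = 1653 − 1 = 1652 ⇒ r = 826.
Block count: b = v(v − 1)/6 = 1653·1652/6 = 2730756/6 = 455126.
(Check via bk = vr: 455126·3 = 1365378 = 1653·826 = 1365378 ✓.)

r = 826, b = 455126.


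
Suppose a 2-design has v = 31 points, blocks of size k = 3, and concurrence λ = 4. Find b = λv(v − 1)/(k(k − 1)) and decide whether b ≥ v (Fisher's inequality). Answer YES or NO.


b = λv(v − 1)/(k(k − 1)) = 4·31·30/(3·2) = 3720/6 = 620.
Compare with v = 31: b ≥ v, so Fisher's inequality holds.

YES


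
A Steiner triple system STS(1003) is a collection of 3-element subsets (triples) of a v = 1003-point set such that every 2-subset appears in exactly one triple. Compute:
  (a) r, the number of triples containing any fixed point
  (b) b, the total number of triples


An STS(v) is a 2-(v, 3, 1) BIBD: block size k = 3, λ = 1.
Replication: r(k − 1) = λ(v − 1) ⇒ r·2 = 1003 − 1 = 1002 ⇒ r = 501.
Block count: b = v(v − 1)/6 = 1003·1002/6 = 1005006/6 = 167501.
(Check via bk = vr: 167501·3 = 502503 = 1003·501 = 502503 ✓.)

r = 501, b = 167501.


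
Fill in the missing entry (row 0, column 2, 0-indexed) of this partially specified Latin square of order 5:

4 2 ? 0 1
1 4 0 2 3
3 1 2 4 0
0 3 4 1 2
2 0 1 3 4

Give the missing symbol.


Row 0 contains symbols [0, 1, 2, 4] — missing [3].
Column 2 contains symbols [0, 1, 2, 4] — missing [3].
The missing symbol must appear in both missing sets; intersection = [3].
Therefore the hidden value is 3.

Missing value = 3.


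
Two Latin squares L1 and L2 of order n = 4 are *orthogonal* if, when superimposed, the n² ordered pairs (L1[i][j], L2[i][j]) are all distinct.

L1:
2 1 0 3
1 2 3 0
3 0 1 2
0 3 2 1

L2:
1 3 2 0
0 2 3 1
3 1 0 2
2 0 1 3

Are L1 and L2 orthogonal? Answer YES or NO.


Form the n² = 16 superimposed pairs (L1[i][j], L2[i][j]), row by row (rows and columns indexed from 0):
row 0: (2,1) (1,3) (0,2) (3,0)
row 1: (1,0) (2,2) (3,3) (0,1)
row 2: (3,3) (0,1) (1,0) (2,2)
row 3: (0,2) (3,0) (2,1) (1,3)
Orthogonality requires all 16 pairs distinct.
But the pair (3,3) repeats: cell (1,2) has L1 = 3, L2 = 3, and cell (2,0) has L1 = 3, L2 = 3.
A repeated pair means some other pair never occurs (only 8 distinct pairs out of 16), so the squares are not orthogonal.
Conclusion: NO.

NO


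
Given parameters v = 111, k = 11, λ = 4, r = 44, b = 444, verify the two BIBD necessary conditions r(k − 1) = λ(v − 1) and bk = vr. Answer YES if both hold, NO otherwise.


Condition (i): r(k − 1) = 44·10 = 440; λ(v − 1) = 4·110 = 440. Match? YES.
Condition (ii): bk = 444·11 = 4884; vr = 111·44 = 4884. Match? YES.
Both conditions hold? YES.

YES


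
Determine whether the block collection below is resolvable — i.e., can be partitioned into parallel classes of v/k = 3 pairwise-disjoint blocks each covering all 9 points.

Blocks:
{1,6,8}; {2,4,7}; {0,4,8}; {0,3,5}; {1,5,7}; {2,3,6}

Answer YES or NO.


v = 9, block size k = 3, number of blocks = 6.
For resolvability, blocks must partition into parallel classes of size v/k = 3.
Total blocks must therefore be a multiple of 3: 6 = 3·2 + 0 ⇒ divisible ✓.
Greedy packing gives 2 candidate class(es). Each should be a full parallel class (size 3, covers all 9 points).
  Class 1 (3 blocks): {1,6,8}; {2,4,7}; {0,3,5}. Points covered: [0, 1, 2, 3, 4, 5, 6, 7, 8].
  Class 2 (3 blocks): {0,4,8}; {1,5,7}; {2,3,6}. Points covered: [0, 1, 2, 3, 4, 5, 6, 7, 8].
All classes full (size 3)? YES. All classes cover every point? YES.
Resolvable? YES.

YES


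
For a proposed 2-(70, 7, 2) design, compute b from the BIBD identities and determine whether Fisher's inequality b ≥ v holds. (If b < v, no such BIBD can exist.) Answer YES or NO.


r = λ(v − 1)/(k − 1) = 2·69/6 = 23.
b = vr/k = 70·23/7 = 230.
Fisher's inequality: b ≥ v ⇔ 230 ≥ 70? YES.

YES


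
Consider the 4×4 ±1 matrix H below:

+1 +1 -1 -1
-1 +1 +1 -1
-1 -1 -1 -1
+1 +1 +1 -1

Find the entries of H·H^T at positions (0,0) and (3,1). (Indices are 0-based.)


Row 0 of H: [1, 1, -1, -1].
Row 1 of H: [-1, 1, 1, -1].
Row 3 of H: [1, 1, 1, -1].
(H·H^T)[0][0] = Σ_j H[0][j]·H[0][j] = (1)² + (1)² + (-1)² + (-1)² = 1 + 1 + 1 + 1 = 4.
(H·H^T)[3][1] = Σ_j H[3][j]·H[1][j] = (1)·(-1) + (1)·(1) + (1)·(1) + (-1)·(-1) = -1 + 1 + 1 + 1 = 2.
Rows 3 and 1 are not orthogonal (dot product = 2 ≠ 0), so H is not a Hadamard matrix.

(0,0) entry = 4; (3,1) entry = 2.


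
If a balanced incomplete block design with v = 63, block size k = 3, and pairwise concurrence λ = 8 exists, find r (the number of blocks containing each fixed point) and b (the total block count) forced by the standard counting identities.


Any 2-(v, k, λ) BIBD satisfies two necessary conditions:
  (i)  Each point sits in r blocks, and counting incidences through any fixed point gives r(k − 1) = λ(v − 1), so r = λ(v − 1)/(k − 1).
  (ii) Total incidences bk = vr, so b = vr/k.
Step 1: r = λ(v − 1)/(k − 1) = 8·(63 − 1)/(3 − 1) = 8·62/2 = 496/2 = 248.
Step 2: b = vr/k = 63·248/3 = 15624/3 = 5208.
Check integrality: r = 248 ∈ Z ✓, b = 5208 ∈ Z ✓.
(These identities are necessary conditions: they determine r and b for any design with these parameters, but do not by themselves prove that one exists.)

r = 248, b = 5208.


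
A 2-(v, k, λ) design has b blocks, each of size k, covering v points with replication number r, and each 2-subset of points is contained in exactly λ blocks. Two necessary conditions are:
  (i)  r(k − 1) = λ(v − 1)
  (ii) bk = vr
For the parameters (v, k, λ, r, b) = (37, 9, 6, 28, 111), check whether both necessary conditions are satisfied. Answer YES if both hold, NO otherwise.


Condition (i): r(k − 1) = 28·8 = 224; λ(v − 1) = 6·36 = 216. Match? NO.
Condition (ii): bk = 111·9 = 999; vr = 37·28 = 1036. Match? NO.
Both conditions hold? NO.

NO


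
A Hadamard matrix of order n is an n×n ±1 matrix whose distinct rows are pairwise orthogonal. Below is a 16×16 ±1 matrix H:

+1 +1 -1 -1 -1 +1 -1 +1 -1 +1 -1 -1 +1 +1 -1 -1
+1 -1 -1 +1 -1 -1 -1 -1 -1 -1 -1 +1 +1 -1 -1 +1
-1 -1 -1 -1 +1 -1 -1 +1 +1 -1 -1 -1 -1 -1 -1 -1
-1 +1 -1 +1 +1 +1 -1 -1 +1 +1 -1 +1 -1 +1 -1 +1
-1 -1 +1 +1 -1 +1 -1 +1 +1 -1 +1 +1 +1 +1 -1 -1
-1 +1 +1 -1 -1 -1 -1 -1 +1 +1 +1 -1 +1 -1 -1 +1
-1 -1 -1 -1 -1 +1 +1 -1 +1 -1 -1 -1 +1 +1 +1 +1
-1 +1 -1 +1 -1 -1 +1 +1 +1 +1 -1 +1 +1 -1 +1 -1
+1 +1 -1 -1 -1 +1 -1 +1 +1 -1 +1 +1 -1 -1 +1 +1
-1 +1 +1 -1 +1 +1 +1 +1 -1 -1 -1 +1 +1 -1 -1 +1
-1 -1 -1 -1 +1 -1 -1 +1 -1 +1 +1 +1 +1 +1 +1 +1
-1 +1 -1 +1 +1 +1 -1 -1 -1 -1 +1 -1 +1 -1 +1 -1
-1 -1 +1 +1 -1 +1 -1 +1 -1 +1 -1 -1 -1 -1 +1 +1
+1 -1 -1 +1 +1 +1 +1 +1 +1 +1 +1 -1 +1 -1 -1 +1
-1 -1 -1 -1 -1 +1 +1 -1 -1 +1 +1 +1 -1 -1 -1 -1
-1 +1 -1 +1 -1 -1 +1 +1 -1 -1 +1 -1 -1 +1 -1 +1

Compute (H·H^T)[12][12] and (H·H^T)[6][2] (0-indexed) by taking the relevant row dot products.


Row 2 of H: [-1, -1, -1, -1, 1, -1, -1, 1, 1, -1, -1, -1, -1, -1, -1, -1].
Row 6 of H: [-1, -1, -1, -1, -1, 1, 1, -1, 1, -1, -1, -1, 1, 1, 1, 1].
Row 12 of H: [-1, -1, 1, 1, -1, 1, -1, 1, -1, 1, -1, -1, -1, -1, 1, 1].
(H·H^T)[12][12] = Σ_j H[12][j]·H[12][j] = (-1)² + (-1)² + (1)² + (1)² + (-1)² + (1)² + (-1)² + (1)² + (-1)² + (1)² + (-1)² + (-1)² + (-1)² + (-1)² + (1)² + (1)² = 1 + 1 + 1 + 1 + 1 + 1 + 1 + 1 + 1 + 1 + 1 + 1 + 1 + 1 + 1 + 1 = 16.
(H·H^T)[6][2] = Σ_j H[6][j]·H[2][j] = (-1)·(-1) + (-1)·(-1) + (-1)·(-1) + (-1)·(-1) + (-1)·(1) + (1)·(-1) + (1)·(-1) + (-1)·(1) + (1)·(1) + (-1)·(-1) + (-1)·(-1) + (-1)·(-1) + (1)·(-1) + (1)·(-1) + (1)·(-1) + (1)·(-1) = 1 + 1 + 1 + 1 + -1 + -1 + -1 + -1 + 1 + 1 + 1 + 1 + -1 + -1 + -1 + -1 = 0.
So rows 6 and 2 are orthogonal; the diagonal entry equals n = 16.

(12,12) entry = 16; (6,2) entry = 0.


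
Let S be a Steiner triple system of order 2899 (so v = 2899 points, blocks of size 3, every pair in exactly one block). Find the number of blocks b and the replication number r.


An STS(v) is a 2-(v, 3, 1) BIBD: block size k = 3, λ = 1.
Replication: r(k − 1) = λ(v − 1) ⇒ r·2 = 2899 − 1 = 2898 ⇒ r = 1449.
Block count: bk = vr ⇒ b·3 = 2899·1449 = 4200651 ⇒ b = 1400217.
(Check via b = v(v − 1)/6 = 2899·2898/6 = 8401302/6 = 1400217.)

r = 1449, b = 1400217.


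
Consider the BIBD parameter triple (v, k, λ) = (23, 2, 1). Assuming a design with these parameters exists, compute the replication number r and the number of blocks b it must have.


Any 2-(v, k, λ) BIBD satisfies two necessary conditions:
  (i)  Each point sits in r blocks, and counting incidences through any fixed point gives r(k − 1) = λ(v − 1), so r = λ(v − 1)/(k − 1).
  (ii) Total incidences bk = vr, so b = vr/k.
Step 1: r = λ(v − 1)/(k − 1) = 1·(23 − 1)/(2 − 1) = 1·22/1 = 22/1 = 22.
Step 2: b = vr/k = 23·22/2 = 506/2 = 253.
Check integrality: r = 22 ∈ Z ✓, b = 253 ∈ Z ✓.
(These identities are necessary conditions: they determine r and b for any design with these parameters, but do not by themselves prove that one exists.)

r = 22, b = 253.


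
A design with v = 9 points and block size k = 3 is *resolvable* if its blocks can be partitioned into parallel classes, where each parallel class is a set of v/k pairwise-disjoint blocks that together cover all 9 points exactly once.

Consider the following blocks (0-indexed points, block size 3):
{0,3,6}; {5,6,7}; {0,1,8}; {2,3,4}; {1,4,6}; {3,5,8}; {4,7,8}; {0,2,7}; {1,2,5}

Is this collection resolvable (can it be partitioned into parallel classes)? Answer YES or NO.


v = 9, block size k = 3, number of blocks = 9.
For resolvability, blocks must partition into parallel classes of size v/k = 3.
Total blocks must therefore be a multiple of 3: 9 = 3·3 + 0 ⇒ divisible ✓.
Greedy packing gives 3 candidate class(es). Each should be a full parallel class (size 3, covers all 9 points).
  Class 1 (3 blocks): {0,3,6}; {4,7,8}; {1,2,5}. Points covered: [0, 1, 2, 3, 4, 5, 6, 7, 8].
  Class 2 (3 blocks): {5,6,7}; {0,1,8}; {2,3,4}. Points covered: [0, 1, 2, 3, 4, 5, 6, 7, 8].
  Class 3 (3 blocks): {1,4,6}; {3,5,8}; {0,2,7}. Points covered: [0, 1, 2, 3, 4, 5, 6, 7, 8].
All classes full (size 3)? YES. All classes cover every point? YES.
Resolvable? YES.

YES


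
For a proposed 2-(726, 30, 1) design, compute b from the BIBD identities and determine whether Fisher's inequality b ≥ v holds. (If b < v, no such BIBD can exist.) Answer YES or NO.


r = λ(v − 1)/(k − 1) = 1·725/29 = 25.
b = vr/k = 726·25/30 = 605.
Fisher's inequality: b ≥ v ⇔ 605 ≥ 726? NO.

NO
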